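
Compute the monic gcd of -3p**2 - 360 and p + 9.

Repeated division with remainder:
  -3p**2 - 360 = (-3p + 27)(p + 9) + (-603)
  p + 9 = (-(1/603)p - 1/67)(-603) + (0)
The last nonzero remainder is the constant -603, so the polynomials are coprime and gcd = 1.

1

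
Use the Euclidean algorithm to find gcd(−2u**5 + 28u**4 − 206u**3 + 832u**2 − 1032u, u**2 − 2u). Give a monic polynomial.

u**2 − 2u

By polynomial division,
  −2u**5 + 28u**4 − 206u**3 + 832u**2 − 1032u = (−2u**3 + 24u**2 − 158u + 516)(u**2 − 2u) + (0)
The last nonzero remainder u**2 − 2u is already monic.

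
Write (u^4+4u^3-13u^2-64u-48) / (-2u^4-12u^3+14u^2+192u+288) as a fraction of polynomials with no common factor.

(-u-1)/(2u+6)

Repeated division with remainder:
  u^4+4u^3-13u^2-64u-48 = (-1/2)(-2u^4-12u^3+14u^2+192u+288) + (-2u^3-6u^2+32u+96)
  -2u^4-12u^3+14u^2+192u+288 = (u+3)(-2u^3-6u^2+32u+96) + (0)
Last nonzero remainder: -2u^3-6u^2+32u+96. Dividing through by -2 gives the monic gcd u^3+3u^2-16u-48.
Cancel u^3+3u^2-16u-48 from numerator and denominator to get the reduced form.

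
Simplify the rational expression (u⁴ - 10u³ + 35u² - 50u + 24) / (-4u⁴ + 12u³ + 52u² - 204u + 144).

(-u² + 6u - 8)/(4u² + 4u - 48)

Euclidean algorithm in ℚ[u]:
  u⁴ - 10u³ + 35u² - 50u + 24 = (-1/4)(-4u⁴ + 12u³ + 52u² - 204u + 144) + (-7u³ + 48u² - 101u + 60)
  -4u⁴ + 12u³ + 52u² - 204u + 144 = ((4/7)u + 108/49)(-7u³ + 48u² - 101u + 60) + ((192/49)u² - (768/49)u + 576/49)
  -7u³ + 48u² - 101u + 60 = (-(343/192)u + 245/48)((192/49)u² - (768/49)u + 576/49) + (0)
Last nonzero remainder: (192/49)u² - (768/49)u + 576/49. Dividing through by 192/49 gives the monic gcd u² - 4u + 3.
Cancel u² - 4u + 3 from numerator and denominator to get the reduced form.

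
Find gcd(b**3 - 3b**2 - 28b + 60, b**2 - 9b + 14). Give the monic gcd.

Apply the Euclidean algorithm:
  b**3 - 3b**2 - 28b + 60 = (b + 6)(b**2 - 9b + 14) + (12b - 24)
  b**2 - 9b + 14 = ((1/12)b - 7/12)(12b - 24) + (0)
Last nonzero remainder: 12b - 24. Dividing through by 12 gives the monic gcd b - 2.

b - 2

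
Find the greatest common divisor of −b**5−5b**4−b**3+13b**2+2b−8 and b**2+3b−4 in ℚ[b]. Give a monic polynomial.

b**2+3b−4

By polynomial division,
  −b**5−5b**4−b**3+13b**2+2b−8 = (−b**3−2b**2+b+2)(b**2+3b−4) + (0)
The last nonzero remainder b**2+3b−4 is already monic.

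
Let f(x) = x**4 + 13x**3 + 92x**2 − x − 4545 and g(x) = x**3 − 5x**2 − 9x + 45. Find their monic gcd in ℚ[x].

x − 5

Repeated division with remainder:
  x**4 + 13x**3 + 92x**2 − x − 4545 = (x + 18)(x**3 − 5x**2 − 9x + 45) + (191x**2 + 116x − 5355)
  x**3 − 5x**2 − 9x + 45 = ((1/191)x − 1071/36481)(191x**2 + 116x − 5355) + ((818712/36481)x − 4093560/36481)
  191x**2 + 116x − 5355 = ((6967871/818712)x + 4341239/90968)((818712/36481)x − 4093560/36481) + (0)
Last nonzero remainder: (818712/36481)x − 4093560/36481. Dividing through by 818712/36481 gives the monic gcd x − 5.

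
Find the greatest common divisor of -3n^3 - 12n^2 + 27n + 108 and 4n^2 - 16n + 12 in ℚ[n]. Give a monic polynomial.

n - 3

Apply the Euclidean algorithm:
  -3n^3 - 12n^2 + 27n + 108 = (-(3/4)n - 6)(4n^2 - 16n + 12) + (-60n + 180)
  4n^2 - 16n + 12 = (-(1/15)n + 1/15)(-60n + 180) + (0)
Last nonzero remainder: -60n + 180. Dividing through by -60 gives the monic gcd n - 3.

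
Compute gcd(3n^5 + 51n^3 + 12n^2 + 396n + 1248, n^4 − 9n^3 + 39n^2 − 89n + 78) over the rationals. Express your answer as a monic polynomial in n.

Euclidean algorithm in ℚ[n]:
  3n^5 + 51n^3 + 12n^2 + 396n + 1248 = (3n + 27)(n^4 − 9n^3 + 39n^2 − 89n + 78) + (177n^3 − 774n^2 + 2565n − 858)
  n^4 − 9n^3 + 39n^2 − 89n + 78 = ((1/177)n − 91/3481)(177n^3 − 774n^2 + 2565n − 858) + ((14880/3481)n^2 − (59520/3481)n + 193440/3481)
  177n^3 − 774n^2 + 2565n − 858 = ((205379/4960)n − 38291/2480)((14880/3481)n^2 − (59520/3481)n + 193440/3481) + (0)
Last nonzero remainder: (14880/3481)n^2 − (59520/3481)n + 193440/3481. Dividing through by 14880/3481 gives the monic gcd n^2 − 4n + 13.

n^2 − 4n + 13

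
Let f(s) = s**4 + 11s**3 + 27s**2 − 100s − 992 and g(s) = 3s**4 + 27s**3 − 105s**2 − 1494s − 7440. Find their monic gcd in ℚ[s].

s**2 + 7s + 31

Apply the Euclidean algorithm:
  s**4 + 11s**3 + 27s**2 − 100s − 992 = (1/3)(3s**4 + 27s**3 − 105s**2 − 1494s − 7440) + (2s**3 + 62s**2 + 398s + 1488)
  3s**4 + 27s**3 − 105s**2 − 1494s − 7440 = ((3/2)s − 33)(2s**3 + 62s**2 + 398s + 1488) + (1344s**2 + 9408s + 41664)
  2s**3 + 62s**2 + 398s + 1488 = ((1/672)s + 1/28)(1344s**2 + 9408s + 41664) + (0)
Last nonzero remainder: 1344s**2 + 9408s + 41664. Dividing through by 1344 gives the monic gcd s**2 + 7s + 31.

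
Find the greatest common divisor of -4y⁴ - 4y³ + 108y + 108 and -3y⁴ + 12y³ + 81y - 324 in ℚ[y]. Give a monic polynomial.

Repeated division with remainder:
  -4y⁴ - 4y³ + 108y + 108 = (4/3)(-3y⁴ + 12y³ + 81y - 324) + (-20y³ + 540)
  -3y⁴ + 12y³ + 81y - 324 = ((3/20)y - 3/5)(-20y³ + 540) + (0)
Last nonzero remainder: -20y³ + 540. Dividing through by -20 gives the monic gcd y³ - 27.

y³ - 27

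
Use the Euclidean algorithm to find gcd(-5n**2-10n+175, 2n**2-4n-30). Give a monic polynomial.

Euclidean algorithm in ℚ[n]:
  -5n**2-10n+175 = (-5/2)(2n**2-4n-30) + (-20n+100)
  2n**2-4n-30 = (-(1/10)n-3/10)(-20n+100) + (0)
Last nonzero remainder: -20n+100. Dividing through by -20 gives the monic gcd n-5.

n-5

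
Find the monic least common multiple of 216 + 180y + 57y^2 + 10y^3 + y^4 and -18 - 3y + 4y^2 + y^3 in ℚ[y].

-432 - 144y + 66y^2 + 37y^3 + 8y^4 + y^5

By polynomial division,
  y^4 + 10y^3 + 57y^2 + 180y + 216 = (y + 6)(y^3 + 4y^2 - 3y - 18) + (36y^2 + 216y + 324)
  y^3 + 4y^2 - 3y - 18 = ((1/36)y - 1/18)(36y^2 + 216y + 324) + (0)
Last nonzero remainder: 36y^2 + 216y + 324. Dividing through by 36 gives the monic gcd y^2 + 6y + 9.
Then lcm(f, g) = f·g / gcd(f, g); expanding and making the result monic gives the answer.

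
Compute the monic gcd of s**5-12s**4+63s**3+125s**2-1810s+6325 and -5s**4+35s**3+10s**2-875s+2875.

s**3-2s**2-12s+115

Apply the Euclidean algorithm:
  s**5-12s**4+63s**3+125s**2-1810s+6325 = (-(1/5)s+1)(-5s**4+35s**3+10s**2-875s+2875) + (30s**3-60s**2-360s+3450)
  -5s**4+35s**3+10s**2-875s+2875 = (-(1/6)s+5/6)(30s**3-60s**2-360s+3450) + (0)
Last nonzero remainder: 30s**3-60s**2-360s+3450. Dividing through by 30 gives the monic gcd s**3-2s**2-12s+115.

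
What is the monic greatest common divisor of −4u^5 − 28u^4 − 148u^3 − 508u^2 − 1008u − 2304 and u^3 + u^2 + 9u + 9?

Apply the Euclidean algorithm:
  −4u^5 − 28u^4 − 148u^3 − 508u^2 − 1008u − 2304 = (−4u^2 − 24u − 88)(u^3 + u^2 + 9u + 9) + (−168u^2 − 1512)
  u^3 + u^2 + 9u + 9 = (−(1/168)u − 1/168)(−168u^2 − 1512) + (0)
Last nonzero remainder: −168u^2 − 1512. Dividing through by −168 gives the monic gcd u^2 + 9.

u^2 + 9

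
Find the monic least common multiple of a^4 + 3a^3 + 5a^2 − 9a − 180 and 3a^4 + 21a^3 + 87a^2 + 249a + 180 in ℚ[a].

a^5 + 4a^4 + 8a^3 − 4a^2 − 189a − 180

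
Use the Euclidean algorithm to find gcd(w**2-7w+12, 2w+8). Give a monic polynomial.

1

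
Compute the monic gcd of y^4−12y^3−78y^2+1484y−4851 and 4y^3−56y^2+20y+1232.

y−7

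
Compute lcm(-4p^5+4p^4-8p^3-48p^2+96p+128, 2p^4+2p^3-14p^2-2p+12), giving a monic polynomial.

Repeated division with remainder:
  -4p^5+4p^4-8p^3-48p^2+96p+128 = (-2p+4)(2p^4+2p^3-14p^2-2p+12) + (-44p^3+4p^2+128p+80)
  2p^4+2p^3-14p^2-2p+12 = (-(1/22)p-6/121)(-44p^3+4p^2+128p+80) + (-(966/121)p^2+(966/121)p+1932/121)
  -44p^3+4p^2+128p+80 = ((2662/483)p+2420/483)(-(966/121)p^2+(966/121)p+1932/121) + (0)
Last nonzero remainder: -(966/121)p^2+(966/121)p+1932/121. Dividing through by -966/121 gives the monic gcd p^2-p-2.
Then lcm(f, g) = f·g / gcd(f, g); expanding and making the result monic gives the answer.

p^7+p^6-3p^5+19p^4-6p^3-116p^2+8p+96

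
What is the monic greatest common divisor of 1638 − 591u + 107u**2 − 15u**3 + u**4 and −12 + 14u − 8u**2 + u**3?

−6 + u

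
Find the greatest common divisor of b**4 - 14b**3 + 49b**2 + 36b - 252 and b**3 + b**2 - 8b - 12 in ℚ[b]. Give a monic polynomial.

b**2 - b - 6

Euclidean algorithm in ℚ[b]:
  b**4 - 14b**3 + 49b**2 + 36b - 252 = (b - 15)(b**3 + b**2 - 8b - 12) + (72b**2 - 72b - 432)
  b**3 + b**2 - 8b - 12 = ((1/72)b + 1/36)(72b**2 - 72b - 432) + (0)
Last nonzero remainder: 72b**2 - 72b - 432. Dividing through by 72 gives the monic gcd b**2 - b - 6.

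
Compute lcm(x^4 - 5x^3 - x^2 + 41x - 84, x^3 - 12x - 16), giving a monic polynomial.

Apply the Euclidean algorithm:
  x^4 - 5x^3 - x^2 + 41x - 84 = (x - 5)(x^3 - 12x - 16) + (11x^2 - 3x - 164)
  x^3 - 12x - 16 = ((1/11)x + 3/121)(11x^2 - 3x - 164) + ((361/121)x - 1444/121)
  11x^2 - 3x - 164 = ((1331/361)x + 4961/361)((361/121)x - 1444/121) + (0)
Last nonzero remainder: (361/121)x - 1444/121. Dividing through by 361/121 gives the monic gcd x - 4.
Then lcm(f, g) = f·g / gcd(f, g); expanding and making the result monic gives the answer.

x^6 - x^5 - 17x^4 + 17x^3 + 76x^2 - 172x - 336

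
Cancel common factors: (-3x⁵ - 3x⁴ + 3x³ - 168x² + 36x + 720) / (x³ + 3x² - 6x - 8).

(-3x³ + 3x² - 27x - 90)/(x + 1)

Repeated division with remainder:
  -3x⁵ - 3x⁴ + 3x³ - 168x² + 36x + 720 = (-3x² + 6x - 33)(x³ + 3x² - 6x - 8) + (-57x² - 114x + 456)
  x³ + 3x² - 6x - 8 = (-(1/57)x - 1/57)(-57x² - 114x + 456) + (0)
Last nonzero remainder: -57x² - 114x + 456. Dividing through by -57 gives the monic gcd x² + 2x - 8.
Cancel x² + 2x - 8 from numerator and denominator to get the reduced form.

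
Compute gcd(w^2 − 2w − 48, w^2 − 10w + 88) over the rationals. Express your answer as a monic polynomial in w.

1

Euclidean algorithm in ℚ[w]:
  w^2 − 2w − 48 = (w^2 − 10w + 88) + (8w − 136)
  w^2 − 10w + 88 = ((1/8)w + 7/8)(8w − 136) + (207)
  8w − 136 = ((8/207)w − 136/207)(207) + (0)
The last nonzero remainder is the constant 207, so the polynomials are coprime and gcd = 1.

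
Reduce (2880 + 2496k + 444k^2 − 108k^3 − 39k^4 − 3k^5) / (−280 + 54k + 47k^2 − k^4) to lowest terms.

(−144 − 60k + 12k^2 + 3k^3)/(14 − 9k + k^2)

Apply the Euclidean algorithm:
  −3k^5 − 39k^4 − 108k^3 + 444k^2 + 2496k + 2880 = (3k + 39)(−k^4 + 47k^2 + 54k − 280) + (−249k^3 − 1551k^2 + 1230k + 13800)
  −k^4 + 47k^2 + 54k − 280 = ((1/249)k − 517/20667)(−249k^3 − 1551k^2 + 1230k + 13800) + ((22464/6889)k^2 + (202176/6889)k + 449280/6889)
  −249k^3 − 1551k^2 + 1230k + 13800 = (−(571787/7488)k + 792235/3744)((22464/6889)k^2 + (202176/6889)k + 449280/6889) + (0)
Last nonzero remainder: (22464/6889)k^2 + (202176/6889)k + 449280/6889. Dividing through by 22464/6889 gives the monic gcd k^2 + 9k + 20.
Cancel k^2 + 9k + 20 from numerator and denominator to get the reduced form.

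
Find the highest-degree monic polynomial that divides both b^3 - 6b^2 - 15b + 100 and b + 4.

b + 4

Euclidean algorithm in ℚ[b]:
  b^3 - 6b^2 - 15b + 100 = (b^2 - 10b + 25)(b + 4) + (0)
The last nonzero remainder b + 4 is already monic.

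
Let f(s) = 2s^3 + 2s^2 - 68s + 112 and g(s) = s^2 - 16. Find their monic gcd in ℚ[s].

By polynomial division,
  2s^3 + 2s^2 - 68s + 112 = (2s + 2)(s^2 - 16) + (-36s + 144)
  s^2 - 16 = (-(1/36)s - 1/9)(-36s + 144) + (0)
Last nonzero remainder: -36s + 144. Dividing through by -36 gives the monic gcd s - 4.

s - 4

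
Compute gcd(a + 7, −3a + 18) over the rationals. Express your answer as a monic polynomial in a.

1

Euclidean algorithm in ℚ[a]:
  a + 7 = (−1/3)(−3a + 18) + (13)
  −3a + 18 = (−(3/13)a + 18/13)(13) + (0)
The last nonzero remainder is the constant 13, so the polynomials are coprime and gcd = 1.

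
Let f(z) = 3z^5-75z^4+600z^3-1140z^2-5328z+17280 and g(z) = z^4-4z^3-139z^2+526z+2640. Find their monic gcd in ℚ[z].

By polynomial division,
  3z^5-75z^4+600z^3-1140z^2-5328z+17280 = (3z-63)(z^4-4z^3-139z^2+526z+2640) + (765z^3-11475z^2+19890z+183600)
  z^4-4z^3-139z^2+526z+2640 = ((1/765)z+11/765)(765z^3-11475z^2+19890z+183600) + (0)
Last nonzero remainder: 765z^3-11475z^2+19890z+183600. Dividing through by 765 gives the monic gcd z^3-15z^2+26z+240.

z^3-15z^2+26z+240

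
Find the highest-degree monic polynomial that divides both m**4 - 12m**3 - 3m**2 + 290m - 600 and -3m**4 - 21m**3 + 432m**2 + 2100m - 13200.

m**2 - 14m + 40

Repeated division with remainder:
  m**4 - 12m**3 - 3m**2 + 290m - 600 = (-1/3)(-3m**4 - 21m**3 + 432m**2 + 2100m - 13200) + (-19m**3 + 141m**2 + 990m - 5000)
  -3m**4 - 21m**3 + 432m**2 + 2100m - 13200 = ((3/19)m + 822/361)(-19m**3 + 141m**2 + 990m - 5000) + (-(16380/361)m**2 + (229320/361)m - 655200/361)
  -19m**3 + 141m**2 + 990m - 5000 = ((6859/16380)m + 9025/3276)(-(16380/361)m**2 + (229320/361)m - 655200/361) + (0)
Last nonzero remainder: -(16380/361)m**2 + (229320/361)m - 655200/361. Dividing through by -16380/361 gives the monic gcd m**2 - 14m + 40.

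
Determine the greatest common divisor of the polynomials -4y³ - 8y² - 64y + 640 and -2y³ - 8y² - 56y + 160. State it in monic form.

Apply the Euclidean algorithm:
  -4y³ - 8y² - 64y + 640 = (2)(-2y³ - 8y² - 56y + 160) + (8y² + 48y + 320)
  -2y³ - 8y² - 56y + 160 = (-(1/4)y + 1/2)(8y² + 48y + 320) + (0)
Last nonzero remainder: 8y² + 48y + 320. Dividing through by 8 gives the monic gcd y² + 6y + 40.

y² + 6y + 40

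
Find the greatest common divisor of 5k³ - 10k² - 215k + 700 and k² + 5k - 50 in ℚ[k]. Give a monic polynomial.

Apply the Euclidean algorithm:
  5k³ - 10k² - 215k + 700 = (5k - 35)(k² + 5k - 50) + (210k - 1050)
  k² + 5k - 50 = ((1/210)k + 1/21)(210k - 1050) + (0)
Last nonzero remainder: 210k - 1050. Dividing through by 210 gives the monic gcd k - 5.

k - 5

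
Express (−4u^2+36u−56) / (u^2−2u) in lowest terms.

By polynomial division,
  −4u^2+36u−56 = (−4)(u^2−2u) + (28u−56)
  u^2−2u = ((1/28)u)(28u−56) + (0)
Last nonzero remainder: 28u−56. Dividing through by 28 gives the monic gcd u−2.
Cancel u−2 from numerator and denominator to get the reduced form.

(−4u+28)/(u)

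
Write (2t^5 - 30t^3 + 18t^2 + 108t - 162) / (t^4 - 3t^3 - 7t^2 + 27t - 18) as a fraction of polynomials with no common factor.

Euclidean algorithm in ℚ[t]:
  2t^5 - 30t^3 + 18t^2 + 108t - 162 = (2t + 6)(t^4 - 3t^3 - 7t^2 + 27t - 18) + (2t^3 + 6t^2 - 18t - 54)
  t^4 - 3t^3 - 7t^2 + 27t - 18 = ((1/2)t - 3)(2t^3 + 6t^2 - 18t - 54) + (20t^2 - 180)
  2t^3 + 6t^2 - 18t - 54 = ((1/10)t + 3/10)(20t^2 - 180) + (0)
Last nonzero remainder: 20t^2 - 180. Dividing through by 20 gives the monic gcd t^2 - 9.
Cancel t^2 - 9 from numerator and denominator to get the reduced form.

(2t^3 - 12t + 18)/(t^2 - 3t + 2)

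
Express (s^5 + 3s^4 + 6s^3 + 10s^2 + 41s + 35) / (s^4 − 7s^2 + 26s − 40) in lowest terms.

(s^3 + 5s^2 + 11s + 7)/(s^2 + 2s − 8)

Euclidean algorithm in ℚ[s]:
  s^5 + 3s^4 + 6s^3 + 10s^2 + 41s + 35 = (s + 3)(s^4 − 7s^2 + 26s − 40) + (13s^3 + 5s^2 + 3s + 155)
  s^4 − 7s^2 + 26s − 40 = ((1/13)s − 5/169)(13s^3 + 5s^2 + 3s + 155) + (−(1197/169)s^2 + (2394/169)s − 5985/169)
  13s^3 + 5s^2 + 3s + 155 = (−(2197/1197)s − 5239/1197)(−(1197/169)s^2 + (2394/169)s − 5985/169) + (0)
Last nonzero remainder: −(1197/169)s^2 + (2394/169)s − 5985/169. Dividing through by −1197/169 gives the monic gcd s^2 − 2s + 5.
Cancel s^2 − 2s + 5 from numerator and denominator to get the reduced form.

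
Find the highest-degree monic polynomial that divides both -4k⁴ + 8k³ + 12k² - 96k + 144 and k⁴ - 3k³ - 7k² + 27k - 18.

k² + k - 6

By polynomial division,
  -4k⁴ + 8k³ + 12k² - 96k + 144 = (-4)(k⁴ - 3k³ - 7k² + 27k - 18) + (-4k³ - 16k² + 12k + 72)
  k⁴ - 3k³ - 7k² + 27k - 18 = (-(1/4)k + 7/4)(-4k³ - 16k² + 12k + 72) + (24k² + 24k - 144)
  -4k³ - 16k² + 12k + 72 = (-(1/6)k - 1/2)(24k² + 24k - 144) + (0)
Last nonzero remainder: 24k² + 24k - 144. Dividing through by 24 gives the monic gcd k² + k - 6.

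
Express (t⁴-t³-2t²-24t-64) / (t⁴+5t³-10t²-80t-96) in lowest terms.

(t²+t+8)/(t²+7t+12)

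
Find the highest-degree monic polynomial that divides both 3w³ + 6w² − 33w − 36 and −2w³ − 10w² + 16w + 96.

w² + w − 12

Repeated division with remainder:
  3w³ + 6w² − 33w − 36 = (−3/2)(−2w³ − 10w² + 16w + 96) + (−9w² − 9w + 108)
  −2w³ − 10w² + 16w + 96 = ((2/9)w + 8/9)(−9w² − 9w + 108) + (0)
Last nonzero remainder: −9w² − 9w + 108. Dividing through by −9 gives the monic gcd w² + w − 12.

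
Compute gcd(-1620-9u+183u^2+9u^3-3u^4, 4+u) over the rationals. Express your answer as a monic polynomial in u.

4+u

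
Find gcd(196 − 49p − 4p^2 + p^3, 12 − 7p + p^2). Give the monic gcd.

−4 + p

By polynomial division,
  p^3 − 4p^2 − 49p + 196 = (p + 3)(p^2 − 7p + 12) + (−40p + 160)
  p^2 − 7p + 12 = (−(1/40)p + 3/40)(−40p + 160) + (0)
Last nonzero remainder: −40p + 160. Dividing through by −40 gives the monic gcd p − 4.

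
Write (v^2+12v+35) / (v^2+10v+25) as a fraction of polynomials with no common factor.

Apply the Euclidean algorithm:
  v^2+12v+35 = (v^2+10v+25) + (2v+10)
  v^2+10v+25 = ((1/2)v+5/2)(2v+10) + (0)
Last nonzero remainder: 2v+10. Dividing through by 2 gives the monic gcd v+5.
Cancel v+5 from numerator and denominator to get the reduced form.

(v+7)/(v+5)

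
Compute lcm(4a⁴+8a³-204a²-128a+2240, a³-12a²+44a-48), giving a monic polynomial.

a⁶-6a⁵-55a⁴+400a³+204a²-4864a+6720

Repeated division with remainder:
  4a⁴+8a³-204a²-128a+2240 = (4a+56)(a³-12a²+44a-48) + (292a²-2400a+4928)
  a³-12a²+44a-48 = ((1/292)a-69/5329)(292a²-2400a+4928) + (-(21060/5329)a+84240/5329)
  292a²-2400a+4928 = (-(389017/5265)a+1641332/5265)(-(21060/5329)a+84240/5329) + (0)
Last nonzero remainder: -(21060/5329)a+84240/5329. Dividing through by -21060/5329 gives the monic gcd a-4.
Then lcm(f, g) = f·g / gcd(f, g); expanding and making the result monic gives the answer.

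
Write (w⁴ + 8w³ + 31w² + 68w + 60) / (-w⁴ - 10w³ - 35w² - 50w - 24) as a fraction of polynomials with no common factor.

(-w² - 3w - 10)/(w² + 5w + 4)

Repeated division with remainder:
  w⁴ + 8w³ + 31w² + 68w + 60 = (-1)(-w⁴ - 10w³ - 35w² - 50w - 24) + (-2w³ - 4w² + 18w + 36)
  -w⁴ - 10w³ - 35w² - 50w - 24 = ((1/2)w + 4)(-2w³ - 4w² + 18w + 36) + (-28w² - 140w - 168)
  -2w³ - 4w² + 18w + 36 = ((1/14)w - 3/14)(-28w² - 140w - 168) + (0)
Last nonzero remainder: -28w² - 140w - 168. Dividing through by -28 gives the monic gcd w² + 5w + 6.
Cancel w² + 5w + 6 from numerator and denominator to get the reduced form.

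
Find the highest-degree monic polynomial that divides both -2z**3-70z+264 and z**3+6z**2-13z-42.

Apply the Euclidean algorithm:
  -2z**3-70z+264 = (-2)(z**3+6z**2-13z-42) + (12z**2-96z+180)
  z**3+6z**2-13z-42 = ((1/12)z+7/6)(12z**2-96z+180) + (84z-252)
  12z**2-96z+180 = ((1/7)z-5/7)(84z-252) + (0)
Last nonzero remainder: 84z-252. Dividing through by 84 gives the monic gcd z-3.

z-3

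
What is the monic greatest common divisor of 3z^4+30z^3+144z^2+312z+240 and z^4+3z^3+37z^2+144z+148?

Apply the Euclidean algorithm:
  3z^4+30z^3+144z^2+312z+240 = (3)(z^4+3z^3+37z^2+144z+148) + (21z^3+33z^2-120z-204)
  z^4+3z^3+37z^2+144z+148 = ((1/21)z+10/147)(21z^3+33z^2-120z-204) + ((1983/49)z^2+(7932/49)z+7932/49)
  21z^3+33z^2-120z-204 = ((343/661)z-833/661)((1983/49)z^2+(7932/49)z+7932/49) + (0)
Last nonzero remainder: (1983/49)z^2+(7932/49)z+7932/49. Dividing through by 1983/49 gives the monic gcd z^2+4z+4.

z^2+4z+4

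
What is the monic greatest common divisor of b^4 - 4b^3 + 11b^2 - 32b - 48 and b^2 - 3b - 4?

Apply the Euclidean algorithm:
  b^4 - 4b^3 + 11b^2 - 32b - 48 = (b^2 - b + 12)(b^2 - 3b - 4) + (0)
The last nonzero remainder b^2 - 3b - 4 is already monic.

b^2 - 3b - 4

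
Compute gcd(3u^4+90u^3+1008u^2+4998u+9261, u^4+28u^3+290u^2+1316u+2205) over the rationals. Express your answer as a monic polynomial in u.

u^3+23u^2+175u+441

Apply the Euclidean algorithm:
  3u^4+90u^3+1008u^2+4998u+9261 = (3)(u^4+28u^3+290u^2+1316u+2205) + (6u^3+138u^2+1050u+2646)
  u^4+28u^3+290u^2+1316u+2205 = ((1/6)u+5/6)(6u^3+138u^2+1050u+2646) + (0)
Last nonzero remainder: 6u^3+138u^2+1050u+2646. Dividing through by 6 gives the monic gcd u^3+23u^2+175u+441.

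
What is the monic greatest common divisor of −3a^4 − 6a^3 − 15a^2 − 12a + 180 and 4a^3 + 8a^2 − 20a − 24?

a^2 + a − 6

By polynomial division,
  −3a^4 − 6a^3 − 15a^2 − 12a + 180 = (−(3/4)a)(4a^3 + 8a^2 − 20a − 24) + (−30a^2 − 30a + 180)
  4a^3 + 8a^2 − 20a − 24 = (−(2/15)a − 2/15)(−30a^2 − 30a + 180) + (0)
Last nonzero remainder: −30a^2 − 30a + 180. Dividing through by −30 gives the monic gcd a^2 + a − 6.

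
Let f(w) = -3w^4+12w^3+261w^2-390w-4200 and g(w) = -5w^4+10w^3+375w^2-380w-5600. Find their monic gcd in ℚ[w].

w^3+6w^2-27w-140

Apply the Euclidean algorithm:
  -3w^4+12w^3+261w^2-390w-4200 = (3/5)(-5w^4+10w^3+375w^2-380w-5600) + (6w^3+36w^2-162w-840)
  -5w^4+10w^3+375w^2-380w-5600 = (-(5/6)w+20/3)(6w^3+36w^2-162w-840) + (0)
Last nonzero remainder: 6w^3+36w^2-162w-840. Dividing through by 6 gives the monic gcd w^3+6w^2-27w-140.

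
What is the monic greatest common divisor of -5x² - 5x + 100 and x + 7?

1

By polynomial division,
  -5x² - 5x + 100 = (-5x + 30)(x + 7) + (-110)
  x + 7 = (-(1/110)x - 7/110)(-110) + (0)
The last nonzero remainder is the constant -110, so the polynomials are coprime and gcd = 1.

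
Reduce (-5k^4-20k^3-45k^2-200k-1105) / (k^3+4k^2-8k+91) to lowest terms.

(-5k^2-35k-85)/(k+7)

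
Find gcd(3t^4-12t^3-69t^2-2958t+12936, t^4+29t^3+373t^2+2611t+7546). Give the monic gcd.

Repeated division with remainder:
  3t^4-12t^3-69t^2-2958t+12936 = (3)(t^4+29t^3+373t^2+2611t+7546) + (-99t^3-1188t^2-10791t-9702)
  t^4+29t^3+373t^2+2611t+7546 = (-(1/99)t-17/99)(-99t^3-1188t^2-10791t-9702) + (60t^2+660t+5880)
  -99t^3-1188t^2-10791t-9702 = (-(33/20)t-33/20)(60t^2+660t+5880) + (0)
Last nonzero remainder: 60t^2+660t+5880. Dividing through by 60 gives the monic gcd t^2+11t+98.

t^2+11t+98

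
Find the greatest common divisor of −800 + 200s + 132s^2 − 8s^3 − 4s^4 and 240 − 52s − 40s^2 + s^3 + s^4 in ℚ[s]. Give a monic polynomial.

By polynomial division,
  −4s^4 − 8s^3 + 132s^2 + 200s − 800 = (−4)(s^4 + s^3 − 40s^2 − 52s + 240) + (−4s^3 − 28s^2 − 8s + 160)
  s^4 + s^3 − 40s^2 − 52s + 240 = (−(1/4)s + 3/2)(−4s^3 − 28s^2 − 8s + 160) + (0)
Last nonzero remainder: −4s^3 − 28s^2 − 8s + 160. Dividing through by −4 gives the monic gcd s^3 + 7s^2 + 2s − 40.

−40 + 2s + 7s^2 + s^3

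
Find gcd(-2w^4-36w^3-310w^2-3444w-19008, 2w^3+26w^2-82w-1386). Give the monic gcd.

w^2+20w+99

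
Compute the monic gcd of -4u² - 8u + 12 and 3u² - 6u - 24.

Euclidean algorithm in ℚ[u]:
  -4u² - 8u + 12 = (-4/3)(3u² - 6u - 24) + (-16u - 20)
  3u² - 6u - 24 = (-(3/16)u + 39/64)(-16u - 20) + (-189/16)
  -16u - 20 = ((256/189)u + 320/189)(-189/16) + (0)
The last nonzero remainder is the constant -189/16, so the polynomials are coprime and gcd = 1.

1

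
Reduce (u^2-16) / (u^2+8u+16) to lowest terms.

(u-4)/(u+4)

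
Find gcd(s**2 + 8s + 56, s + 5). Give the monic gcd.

1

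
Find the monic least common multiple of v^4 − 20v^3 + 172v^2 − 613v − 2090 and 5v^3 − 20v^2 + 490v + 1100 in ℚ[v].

v^6 − 26v^5 + 402v^4 − 3845v^3 + 20508v^2 − 54890v − 229900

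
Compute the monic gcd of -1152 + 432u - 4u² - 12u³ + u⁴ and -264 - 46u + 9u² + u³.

-6 + u

Euclidean algorithm in ℚ[u]:
  u⁴ - 12u³ - 4u² + 432u - 1152 = (u - 21)(u³ + 9u² - 46u - 264) + (231u² - 270u - 6696)
  u³ + 9u² - 46u - 264 = ((1/231)u + 261/5929)(231u² - 270u - 6696) + (-(30400/5929)u + 182400/5929)
  231u² - 270u - 6696 = (-(1369599/30400)u - 1654191/7600)(-(30400/5929)u + 182400/5929) + (0)
Last nonzero remainder: -(30400/5929)u + 182400/5929. Dividing through by -30400/5929 gives the monic gcd u - 6.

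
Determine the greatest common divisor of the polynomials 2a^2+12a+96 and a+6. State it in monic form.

Apply the Euclidean algorithm:
  2a^2+12a+96 = (2a)(a+6) + (96)
  a+6 = ((1/96)a+1/16)(96) + (0)
The last nonzero remainder is the constant 96, so the polynomials are coprime and gcd = 1.

1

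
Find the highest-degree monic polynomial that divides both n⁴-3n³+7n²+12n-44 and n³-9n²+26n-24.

Euclidean algorithm in ℚ[n]:
  n⁴-3n³+7n²+12n-44 = (n+6)(n³-9n²+26n-24) + (35n²-120n+100)
  n³-9n²+26n-24 = ((1/35)n-39/245)(35n²-120n+100) + ((198/49)n-396/49)
  35n²-120n+100 = ((1715/198)n-1225/99)((198/49)n-396/49) + (0)
Last nonzero remainder: (198/49)n-396/49. Dividing through by 198/49 gives the monic gcd n-2.

n-2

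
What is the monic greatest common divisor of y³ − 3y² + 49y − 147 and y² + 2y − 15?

y − 3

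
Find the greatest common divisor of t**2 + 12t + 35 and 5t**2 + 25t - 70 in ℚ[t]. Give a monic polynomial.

Repeated division with remainder:
  t**2 + 12t + 35 = (1/5)(5t**2 + 25t - 70) + (7t + 49)
  5t**2 + 25t - 70 = ((5/7)t - 10/7)(7t + 49) + (0)
Last nonzero remainder: 7t + 49. Dividing through by 7 gives the monic gcd t + 7.

t + 7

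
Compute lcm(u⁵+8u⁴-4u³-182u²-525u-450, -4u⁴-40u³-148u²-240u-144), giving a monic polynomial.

u⁶+10u⁵+12u⁴-190u³-889u²-1500u-900

Apply the Euclidean algorithm:
  u⁵+8u⁴-4u³-182u²-525u-450 = (-(1/4)u+1/2)(-4u⁴-40u³-148u²-240u-144) + (-21u³-168u²-441u-378)
  -4u⁴-40u³-148u²-240u-144 = ((4/21)u+8/21)(-21u³-168u²-441u-378) + (0)
Last nonzero remainder: -21u³-168u²-441u-378. Dividing through by -21 gives the monic gcd u³+8u²+21u+18.
Then lcm(f, g) = f·g / gcd(f, g); expanding and making the result monic gives the answer.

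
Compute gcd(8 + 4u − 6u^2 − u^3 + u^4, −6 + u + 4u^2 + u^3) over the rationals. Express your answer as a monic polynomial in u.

Repeated division with remainder:
  u^4 − u^3 − 6u^2 + 4u + 8 = (u − 5)(u^3 + 4u^2 + u − 6) + (13u^2 + 15u − 22)
  u^3 + 4u^2 + u − 6 = ((1/13)u + 37/169)(13u^2 + 15u − 22) + (−(100/169)u − 200/169)
  13u^2 + 15u − 22 = (−(2197/100)u + 1859/100)(−(100/169)u − 200/169) + (0)
Last nonzero remainder: −(100/169)u − 200/169. Dividing through by −100/169 gives the monic gcd u + 2.

2 + u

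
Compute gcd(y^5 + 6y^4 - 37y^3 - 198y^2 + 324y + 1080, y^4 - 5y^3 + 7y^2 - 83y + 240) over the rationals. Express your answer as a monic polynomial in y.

y^2 - 8y + 15

By polynomial division,
  y^5 + 6y^4 - 37y^3 - 198y^2 + 324y + 1080 = (y + 11)(y^4 - 5y^3 + 7y^2 - 83y + 240) + (11y^3 - 192y^2 + 997y - 1560)
  y^4 - 5y^3 + 7y^2 - 83y + 240 = ((1/11)y + 137/121)(11y^3 - 192y^2 + 997y - 1560) + ((16184/121)y^2 - (129472/121)y + 242760/121)
  11y^3 - 192y^2 + 997y - 1560 = ((1331/16184)y - 1573/2023)((16184/121)y^2 - (129472/121)y + 242760/121) + (0)
Last nonzero remainder: (16184/121)y^2 - (129472/121)y + 242760/121. Dividing through by 16184/121 gives the monic gcd y^2 - 8y + 15.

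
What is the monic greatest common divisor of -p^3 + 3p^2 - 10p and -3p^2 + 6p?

Repeated division with remainder:
  -p^3 + 3p^2 - 10p = ((1/3)p - 1/3)(-3p^2 + 6p) + (-8p)
  -3p^2 + 6p = ((3/8)p - 3/4)(-8p) + (0)
Last nonzero remainder: -8p. Dividing through by -8 gives the monic gcd p.

p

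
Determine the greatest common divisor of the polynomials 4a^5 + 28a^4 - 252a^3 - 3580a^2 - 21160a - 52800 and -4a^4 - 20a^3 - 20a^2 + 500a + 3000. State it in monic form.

Apply the Euclidean algorithm:
  4a^5 + 28a^4 - 252a^3 - 3580a^2 - 21160a - 52800 = (-a - 2)(-4a^4 - 20a^3 - 20a^2 + 500a + 3000) + (-312a^3 - 3120a^2 - 17160a - 46800)
  -4a^4 - 20a^3 - 20a^2 + 500a + 3000 = ((1/78)a - 5/78)(-312a^3 - 3120a^2 - 17160a - 46800) + (0)
Last nonzero remainder: -312a^3 - 3120a^2 - 17160a - 46800. Dividing through by -312 gives the monic gcd a^3 + 10a^2 + 55a + 150.

a^3 + 10a^2 + 55a + 150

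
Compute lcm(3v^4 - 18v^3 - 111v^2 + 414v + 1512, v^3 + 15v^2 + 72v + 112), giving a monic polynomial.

Apply the Euclidean algorithm:
  3v^4 - 18v^3 - 111v^2 + 414v + 1512 = (3v - 63)(v^3 + 15v^2 + 72v + 112) + (618v^2 + 4614v + 8568)
  v^3 + 15v^2 + 72v + 112 = ((1/618)v + 388/31827)(618v^2 + 4614v + 8568) + ((20020/10609)v + 80080/10609)
  618v^2 + 4614v + 8568 = ((3278181/10010)v + 1623177/1430)((20020/10609)v + 80080/10609) + (0)
Last nonzero remainder: (20020/10609)v + 80080/10609. Dividing through by 20020/10609 gives the monic gcd v + 4.
Then lcm(f, g) = f·g / gcd(f, g); expanding and making the result monic gives the answer.

v^6 + 5v^5 - 75v^4 - 437v^3 + 986v^2 + 9408v + 14112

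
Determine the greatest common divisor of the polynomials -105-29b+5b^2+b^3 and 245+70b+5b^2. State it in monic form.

7+b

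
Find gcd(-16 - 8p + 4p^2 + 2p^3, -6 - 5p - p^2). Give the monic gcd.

2 + p

Apply the Euclidean algorithm:
  2p^3 + 4p^2 - 8p - 16 = (-2p + 6)(-p^2 - 5p - 6) + (10p + 20)
  -p^2 - 5p - 6 = (-(1/10)p - 3/10)(10p + 20) + (0)
Last nonzero remainder: 10p + 20. Dividing through by 10 gives the monic gcd p + 2.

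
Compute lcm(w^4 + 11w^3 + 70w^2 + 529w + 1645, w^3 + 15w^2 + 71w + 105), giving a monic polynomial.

w^5 + 14w^4 + 103w^3 + 739w^2 + 3232w + 4935

By polynomial division,
  w^4 + 11w^3 + 70w^2 + 529w + 1645 = (w − 4)(w^3 + 15w^2 + 71w + 105) + (59w^2 + 708w + 2065)
  w^3 + 15w^2 + 71w + 105 = ((1/59)w + 3/59)(59w^2 + 708w + 2065) + (0)
Last nonzero remainder: 59w^2 + 708w + 2065. Dividing through by 59 gives the monic gcd w^2 + 12w + 35.
Then lcm(f, g) = f·g / gcd(f, g); expanding and making the result monic gives the answer.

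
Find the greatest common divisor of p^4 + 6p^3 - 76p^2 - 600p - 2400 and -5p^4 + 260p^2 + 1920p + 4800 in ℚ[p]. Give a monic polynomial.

Repeated division with remainder:
  p^4 + 6p^3 - 76p^2 - 600p - 2400 = (-1/5)(-5p^4 + 260p^2 + 1920p + 4800) + (6p^3 - 24p^2 - 216p - 1440)
  -5p^4 + 260p^2 + 1920p + 4800 = (-(5/6)p - 10/3)(6p^3 - 24p^2 - 216p - 1440) + (0)
Last nonzero remainder: 6p^3 - 24p^2 - 216p - 1440. Dividing through by 6 gives the monic gcd p^3 - 4p^2 - 36p - 240.

p^3 - 4p^2 - 36p - 240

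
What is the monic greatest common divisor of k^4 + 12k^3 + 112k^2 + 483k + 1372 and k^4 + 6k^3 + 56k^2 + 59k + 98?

k^2 + 5k + 49

Apply the Euclidean algorithm:
  k^4 + 12k^3 + 112k^2 + 483k + 1372 = (k^4 + 6k^3 + 56k^2 + 59k + 98) + (6k^3 + 56k^2 + 424k + 1274)
  k^4 + 6k^3 + 56k^2 + 59k + 98 = ((1/6)k - 5/9)(6k^3 + 56k^2 + 424k + 1274) + ((148/9)k^2 + (740/9)k + 7252/9)
  6k^3 + 56k^2 + 424k + 1274 = ((27/74)k + 117/74)((148/9)k^2 + (740/9)k + 7252/9) + (0)
Last nonzero remainder: (148/9)k^2 + (740/9)k + 7252/9. Dividing through by 148/9 gives the monic gcd k^2 + 5k + 49.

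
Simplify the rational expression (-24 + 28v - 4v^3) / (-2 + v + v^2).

Euclidean algorithm in ℚ[v]:
  -4v^3 + 28v - 24 = (-4v + 4)(v^2 + v - 2) + (16v - 16)
  v^2 + v - 2 = ((1/16)v + 1/8)(16v - 16) + (0)
Last nonzero remainder: 16v - 16. Dividing through by 16 gives the monic gcd v - 1.
Cancel v - 1 from numerator and denominator to get the reduced form.

(24 - 4v - 4v^2)/(2 + v)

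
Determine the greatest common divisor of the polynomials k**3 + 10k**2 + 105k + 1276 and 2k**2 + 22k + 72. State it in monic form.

Apply the Euclidean algorithm:
  k**3 + 10k**2 + 105k + 1276 = ((1/2)k − 1/2)(2k**2 + 22k + 72) + (80k + 1312)
  2k**2 + 22k + 72 = ((1/40)k − 27/200)(80k + 1312) + (6228/25)
  80k + 1312 = ((500/1557)k + 8200/1557)(6228/25) + (0)
The last nonzero remainder is the constant 6228/25, so the polynomials are coprime and gcd = 1.

1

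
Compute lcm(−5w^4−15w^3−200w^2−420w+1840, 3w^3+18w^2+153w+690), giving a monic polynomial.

Repeated division with remainder:
  −5w^4−15w^3−200w^2−420w+1840 = (−(5/3)w+5)(3w^3+18w^2+153w+690) + (−35w^2−35w−1610)
  3w^3+18w^2+153w+690 = (−(3/35)w−3/7)(−35w^2−35w−1610) + (0)
Last nonzero remainder: −35w^2−35w−1610. Dividing through by −35 gives the monic gcd w^2+w+46.
Then lcm(f, g) = f·g / gcd(f, g); expanding and making the result monic gives the answer.

w^5+8w^4+55w^3+284w^2+52w−1840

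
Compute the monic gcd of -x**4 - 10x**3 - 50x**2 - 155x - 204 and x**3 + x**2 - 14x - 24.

Apply the Euclidean algorithm:
  -x**4 - 10x**3 - 50x**2 - 155x - 204 = (-x - 9)(x**3 + x**2 - 14x - 24) + (-55x**2 - 305x - 420)
  x**3 + x**2 - 14x - 24 = (-(1/55)x + 10/121)(-55x**2 - 305x - 420) + ((432/121)x + 1296/121)
  -55x**2 - 305x - 420 = (-(6655/432)x - 4235/108)((432/121)x + 1296/121) + (0)
Last nonzero remainder: (432/121)x + 1296/121. Dividing through by 432/121 gives the monic gcd x + 3.

x + 3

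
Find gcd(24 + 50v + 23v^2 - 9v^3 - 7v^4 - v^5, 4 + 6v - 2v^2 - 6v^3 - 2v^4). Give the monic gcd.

1 + 2v + v^2

Apply the Euclidean algorithm:
  -v^5 - 7v^4 - 9v^3 + 23v^2 + 50v + 24 = ((1/2)v + 2)(-2v^4 - 6v^3 - 2v^2 + 6v + 4) + (4v^3 + 24v^2 + 36v + 16)
  -2v^4 - 6v^3 - 2v^2 + 6v + 4 = (-(1/2)v + 3/2)(4v^3 + 24v^2 + 36v + 16) + (-20v^2 - 40v - 20)
  4v^3 + 24v^2 + 36v + 16 = (-(1/5)v - 4/5)(-20v^2 - 40v - 20) + (0)
Last nonzero remainder: -20v^2 - 40v - 20. Dividing through by -20 gives the monic gcd v^2 + 2v + 1.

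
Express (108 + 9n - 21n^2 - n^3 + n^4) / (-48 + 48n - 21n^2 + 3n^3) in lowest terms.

By polynomial division,
  n^4 - n^3 - 21n^2 + 9n + 108 = ((1/3)n + 2)(3n^3 - 21n^2 + 48n - 48) + (5n^2 - 71n + 204)
  3n^3 - 21n^2 + 48n - 48 = ((3/5)n + 108/25)(5n^2 - 71n + 204) + ((5808/25)n - 23232/25)
  5n^2 - 71n + 204 = ((125/5808)n - 425/1936)((5808/25)n - 23232/25) + (0)
Last nonzero remainder: (5808/25)n - 23232/25. Dividing through by 5808/25 gives the monic gcd n - 4.
Cancel n - 4 from numerator and denominator to get the reduced form.

(-27 - 9n + 3n^2 + n^3)/(12 - 9n + 3n^2)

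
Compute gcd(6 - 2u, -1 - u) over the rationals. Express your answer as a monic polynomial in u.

1

Apply the Euclidean algorithm:
  -2u + 6 = (2)(-u - 1) + (8)
  -u - 1 = (-(1/8)u - 1/8)(8) + (0)
The last nonzero remainder is the constant 8, so the polynomials are coprime and gcd = 1.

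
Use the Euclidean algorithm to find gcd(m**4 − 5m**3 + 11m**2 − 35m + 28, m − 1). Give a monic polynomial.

m − 1

Repeated division with remainder:
  m**4 − 5m**3 + 11m**2 − 35m + 28 = (m**3 − 4m**2 + 7m − 28)(m − 1) + (0)
The last nonzero remainder m − 1 is already monic.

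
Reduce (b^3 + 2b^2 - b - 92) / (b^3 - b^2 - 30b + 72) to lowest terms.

(b^2 + 6b + 23)/(b^2 + 3b - 18)

Euclidean algorithm in ℚ[b]:
  b^3 + 2b^2 - b - 92 = (b^3 - b^2 - 30b + 72) + (3b^2 + 29b - 164)
  b^3 - b^2 - 30b + 72 = ((1/3)b - 32/9)(3b^2 + 29b - 164) + ((1150/9)b - 4600/9)
  3b^2 + 29b - 164 = ((27/1150)b + 369/1150)((1150/9)b - 4600/9) + (0)
Last nonzero remainder: (1150/9)b - 4600/9. Dividing through by 1150/9 gives the monic gcd b - 4.
Cancel b - 4 from numerator and denominator to get the reduced form.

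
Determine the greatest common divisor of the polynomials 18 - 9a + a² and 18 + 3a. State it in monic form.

1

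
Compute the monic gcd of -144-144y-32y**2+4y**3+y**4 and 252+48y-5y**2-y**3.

6+y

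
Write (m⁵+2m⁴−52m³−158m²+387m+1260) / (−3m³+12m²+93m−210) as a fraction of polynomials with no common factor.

(−m³−4m²+9m+36)/(3m−6)

Repeated division with remainder:
  m⁵+2m⁴−52m³−158m²+387m+1260 = (−(1/3)m²−2m−1)(−3m³+12m²+93m−210) + (−30m²+60m+1050)
  −3m³+12m²+93m−210 = ((1/10)m−1/5)(−30m²+60m+1050) + (0)
Last nonzero remainder: −30m²+60m+1050. Dividing through by −30 gives the monic gcd m²−2m−35.
Cancel m²−2m−35 from numerator and denominator to get the reduced form.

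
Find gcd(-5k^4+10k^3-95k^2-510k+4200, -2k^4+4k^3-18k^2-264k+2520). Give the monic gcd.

k^2-3k+42

Euclidean algorithm in ℚ[k]:
  -5k^4+10k^3-95k^2-510k+4200 = (5/2)(-2k^4+4k^3-18k^2-264k+2520) + (-50k^2+150k-2100)
  -2k^4+4k^3-18k^2-264k+2520 = ((1/25)k^2+(1/25)k-6/5)(-50k^2+150k-2100) + (0)
Last nonzero remainder: -50k^2+150k-2100. Dividing through by -50 gives the monic gcd k^2-3k+42.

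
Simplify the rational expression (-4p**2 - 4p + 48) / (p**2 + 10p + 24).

By polynomial division,
  -4p**2 - 4p + 48 = (-4)(p**2 + 10p + 24) + (36p + 144)
  p**2 + 10p + 24 = ((1/36)p + 1/6)(36p + 144) + (0)
Last nonzero remainder: 36p + 144. Dividing through by 36 gives the monic gcd p + 4.
Cancel p + 4 from numerator and denominator to get the reduced form.

(-4p + 12)/(p + 6)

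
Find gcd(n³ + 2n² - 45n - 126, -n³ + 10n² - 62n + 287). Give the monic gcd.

n - 7

Repeated division with remainder:
  n³ + 2n² - 45n - 126 = (-1)(-n³ + 10n² - 62n + 287) + (12n² - 107n + 161)
  -n³ + 10n² - 62n + 287 = (-(1/12)n + 13/144)(12n² - 107n + 161) + (-(5605/144)n + 39235/144)
  12n² - 107n + 161 = (-(1728/5605)n + 3312/5605)(-(5605/144)n + 39235/144) + (0)
Last nonzero remainder: -(5605/144)n + 39235/144. Dividing through by -5605/144 gives the monic gcd n - 7.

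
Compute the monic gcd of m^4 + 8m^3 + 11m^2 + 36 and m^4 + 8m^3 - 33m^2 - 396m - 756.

Repeated division with remainder:
  m^4 + 8m^3 + 11m^2 + 36 = (m^4 + 8m^3 - 33m^2 - 396m - 756) + (44m^2 + 396m + 792)
  m^4 + 8m^3 - 33m^2 - 396m - 756 = ((1/44)m^2 - (1/44)m - 21/22)(44m^2 + 396m + 792) + (0)
Last nonzero remainder: 44m^2 + 396m + 792. Dividing through by 44 gives the monic gcd m^2 + 9m + 18.

m^2 + 9m + 18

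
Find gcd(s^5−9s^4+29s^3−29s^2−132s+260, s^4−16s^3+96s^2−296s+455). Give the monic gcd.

s^3−9s^2+33s−65

By polynomial division,
  s^5−9s^4+29s^3−29s^2−132s+260 = (s+7)(s^4−16s^3+96s^2−296s+455) + (45s^3−405s^2+1485s−2925)
  s^4−16s^3+96s^2−296s+455 = ((1/45)s−7/45)(45s^3−405s^2+1485s−2925) + (0)
Last nonzero remainder: 45s^3−405s^2+1485s−2925. Dividing through by 45 gives the monic gcd s^3−9s^2+33s−65.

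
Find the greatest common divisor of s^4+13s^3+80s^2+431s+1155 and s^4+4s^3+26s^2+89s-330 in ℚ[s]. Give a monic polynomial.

Repeated division with remainder:
  s^4+13s^3+80s^2+431s+1155 = (s^4+4s^3+26s^2+89s-330) + (9s^3+54s^2+342s+1485)
  s^4+4s^3+26s^2+89s-330 = ((1/9)s-2/9)(9s^3+54s^2+342s+1485) + (0)
Last nonzero remainder: 9s^3+54s^2+342s+1485. Dividing through by 9 gives the monic gcd s^3+6s^2+38s+165.

s^3+6s^2+38s+165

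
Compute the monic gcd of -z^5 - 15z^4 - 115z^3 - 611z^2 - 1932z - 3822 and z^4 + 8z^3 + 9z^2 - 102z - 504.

z^2 + 6z + 21

Euclidean algorithm in ℚ[z]:
  -z^5 - 15z^4 - 115z^3 - 611z^2 - 1932z - 3822 = (-z - 7)(z^4 + 8z^3 + 9z^2 - 102z - 504) + (-50z^3 - 650z^2 - 3150z - 7350)
  z^4 + 8z^3 + 9z^2 - 102z - 504 = (-(1/50)z + 1/10)(-50z^3 - 650z^2 - 3150z - 7350) + (11z^2 + 66z + 231)
  -50z^3 - 650z^2 - 3150z - 7350 = (-(50/11)z - 350/11)(11z^2 + 66z + 231) + (0)
Last nonzero remainder: 11z^2 + 66z + 231. Dividing through by 11 gives the monic gcd z^2 + 6z + 21.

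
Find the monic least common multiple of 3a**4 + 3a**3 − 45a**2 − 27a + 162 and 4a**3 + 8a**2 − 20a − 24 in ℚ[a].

a**5 + 2a**4 − 14a**3 − 24a**2 + 45a + 54

Apply the Euclidean algorithm:
  3a**4 + 3a**3 − 45a**2 − 27a + 162 = ((3/4)a − 3/4)(4a**3 + 8a**2 − 20a − 24) + (−24a**2 − 24a + 144)
  4a**3 + 8a**2 − 20a − 24 = (−(1/6)a − 1/6)(−24a**2 − 24a + 144) + (0)
Last nonzero remainder: −24a**2 − 24a + 144. Dividing through by −24 gives the monic gcd a**2 + a − 6.
Then lcm(f, g) = f·g / gcd(f, g); expanding and making the result monic gives the answer.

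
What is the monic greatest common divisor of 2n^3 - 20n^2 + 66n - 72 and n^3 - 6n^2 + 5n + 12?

n^2 - 7n + 12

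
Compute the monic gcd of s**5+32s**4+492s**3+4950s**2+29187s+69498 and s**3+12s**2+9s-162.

s**2+15s+54

Apply the Euclidean algorithm:
  s**5+32s**4+492s**3+4950s**2+29187s+69498 = (s**2+20s+243)(s**3+12s**2+9s-162) + (2016s**2+30240s+108864)
  s**3+12s**2+9s-162 = ((1/2016)s-1/672)(2016s**2+30240s+108864) + (0)
Last nonzero remainder: 2016s**2+30240s+108864. Dividing through by 2016 gives the monic gcd s**2+15s+54.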